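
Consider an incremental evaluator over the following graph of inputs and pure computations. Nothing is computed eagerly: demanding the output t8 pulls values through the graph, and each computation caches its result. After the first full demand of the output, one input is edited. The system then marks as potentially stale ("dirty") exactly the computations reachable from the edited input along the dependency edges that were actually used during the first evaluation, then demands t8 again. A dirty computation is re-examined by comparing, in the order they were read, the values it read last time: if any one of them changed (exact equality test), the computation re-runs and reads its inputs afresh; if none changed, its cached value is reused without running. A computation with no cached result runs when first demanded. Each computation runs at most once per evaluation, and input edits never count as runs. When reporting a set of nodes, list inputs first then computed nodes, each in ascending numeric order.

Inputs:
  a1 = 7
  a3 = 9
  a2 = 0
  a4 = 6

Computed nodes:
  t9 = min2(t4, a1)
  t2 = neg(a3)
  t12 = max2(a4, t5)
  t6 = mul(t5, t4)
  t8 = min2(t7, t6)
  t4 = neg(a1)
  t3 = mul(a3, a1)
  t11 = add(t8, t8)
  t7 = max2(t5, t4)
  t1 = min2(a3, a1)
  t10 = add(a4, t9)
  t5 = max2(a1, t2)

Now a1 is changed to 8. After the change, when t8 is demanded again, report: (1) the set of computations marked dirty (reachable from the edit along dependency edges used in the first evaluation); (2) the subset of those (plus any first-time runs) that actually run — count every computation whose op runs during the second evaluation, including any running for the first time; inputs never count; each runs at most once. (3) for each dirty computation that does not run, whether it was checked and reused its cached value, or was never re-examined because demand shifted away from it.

Dirty set: t4, t5, t6, t7, t8.
Run set: t4, t5, t6, t7, t8 (5 run).
All dirty computations ended up running.

Initial pass — values computed on the first demand:
  t2 = neg(9) = -9
  t4 = neg(7) = -7
  t5 = max2(7, -9) = 7
  t6 = mul(7, -7) = -49
  t7 = max2(7, -7) = 7
  t8 = min2(7, -49) = -49

Second demand — change propagation:
  t4: re-runs because a1 7->8; new result -8.
  t5: re-runs because a1 7->8; new result 8.
  t6: re-runs because t5 7->8; t4 -7->-8; new result -64.
  t7: re-runs because t5 7->8; t4 -7->-8; new result 8.
  t8: re-runs because t7 7->8; t6 -49->-64; new result -64.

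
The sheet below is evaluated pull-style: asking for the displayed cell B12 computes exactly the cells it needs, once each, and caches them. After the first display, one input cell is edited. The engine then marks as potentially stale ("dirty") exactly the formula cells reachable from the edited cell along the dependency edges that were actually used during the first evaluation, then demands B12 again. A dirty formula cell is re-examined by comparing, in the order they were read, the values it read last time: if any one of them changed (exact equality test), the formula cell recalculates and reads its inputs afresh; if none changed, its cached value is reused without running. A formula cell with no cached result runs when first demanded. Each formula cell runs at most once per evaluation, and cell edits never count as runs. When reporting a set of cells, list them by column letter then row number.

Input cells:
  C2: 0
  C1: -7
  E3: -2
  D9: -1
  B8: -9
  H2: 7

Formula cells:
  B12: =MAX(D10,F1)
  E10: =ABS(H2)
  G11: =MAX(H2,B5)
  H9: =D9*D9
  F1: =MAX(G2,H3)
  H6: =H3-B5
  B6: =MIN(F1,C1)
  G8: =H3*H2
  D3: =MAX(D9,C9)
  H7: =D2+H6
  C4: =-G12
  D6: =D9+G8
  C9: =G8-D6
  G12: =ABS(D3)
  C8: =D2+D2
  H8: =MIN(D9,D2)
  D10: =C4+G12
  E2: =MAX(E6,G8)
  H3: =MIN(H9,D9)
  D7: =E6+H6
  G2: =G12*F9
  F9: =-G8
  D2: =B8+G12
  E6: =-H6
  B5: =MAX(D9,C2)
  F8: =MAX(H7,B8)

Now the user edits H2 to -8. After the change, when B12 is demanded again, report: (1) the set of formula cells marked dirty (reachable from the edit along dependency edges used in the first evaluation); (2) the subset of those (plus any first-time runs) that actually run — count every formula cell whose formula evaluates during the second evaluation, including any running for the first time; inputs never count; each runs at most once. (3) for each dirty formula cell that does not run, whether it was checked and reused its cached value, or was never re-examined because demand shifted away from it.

First demand of the output computes:
  H9 = -1 * -1 = 1
  H3 = MIN(1, -1) = -1
  G8 = -1 * 7 = -7
  D6 = -1 + -7 = -8
  C9 = -7 - -8 = 1
  D3 = MAX(-1, 1) = 1
  F9 = -(-7) = 7
  G12 = ABS(1) = 1
  C4 = -(1) = -1
  D10 = -1 + 1 = 0
  G2 = 1 * 7 = 7
  F1 = MAX(7, -1) = 7
  B12 = MAX(0, 7) = 7

After the edit, cleaning proceeds:
  G8: a read changed (H2 7->-8) — executes, giving 8.
  D6: a read changed (G8 -7->8) — executes, giving 7.
  C9: a read changed (G8 -7->8; D6 -8->7) — executes, giving 1 — identical to its old value.
  D3: dirty, but its reads are unchanged (D9 unchanged, C9 unchanged); cached 1 stands.
  F9: a read changed (G8 -7->8) — executes, giving -8.
  G12: dirty, but its reads are unchanged (D3 unchanged); cached 1 stands.
  C4: dirty, but its reads are unchanged (G12 unchanged); cached -1 stands.
  D10: dirty, but its reads are unchanged (C4 unchanged, G12 unchanged); cached 0 stands.
  G2: a read changed (F9 7->-8) — executes, giving -8.
  F1: a read changed (G2 7->-8) — executes, giving -1.
  B12: a read changed (F1 7->-1) — executes, giving 0.

Note where the cutoff bites: D3 is checked, finds nothing changed, and keeps its cache.

The edit dirties: B12, C4, C9, D3, D6, D10, F1, F9, G2, G8, G12.
7 formula cells run: B12, C9, D6, F1, F9, G2, G8.
Cache hits after checking: C4, D3, D10, G12.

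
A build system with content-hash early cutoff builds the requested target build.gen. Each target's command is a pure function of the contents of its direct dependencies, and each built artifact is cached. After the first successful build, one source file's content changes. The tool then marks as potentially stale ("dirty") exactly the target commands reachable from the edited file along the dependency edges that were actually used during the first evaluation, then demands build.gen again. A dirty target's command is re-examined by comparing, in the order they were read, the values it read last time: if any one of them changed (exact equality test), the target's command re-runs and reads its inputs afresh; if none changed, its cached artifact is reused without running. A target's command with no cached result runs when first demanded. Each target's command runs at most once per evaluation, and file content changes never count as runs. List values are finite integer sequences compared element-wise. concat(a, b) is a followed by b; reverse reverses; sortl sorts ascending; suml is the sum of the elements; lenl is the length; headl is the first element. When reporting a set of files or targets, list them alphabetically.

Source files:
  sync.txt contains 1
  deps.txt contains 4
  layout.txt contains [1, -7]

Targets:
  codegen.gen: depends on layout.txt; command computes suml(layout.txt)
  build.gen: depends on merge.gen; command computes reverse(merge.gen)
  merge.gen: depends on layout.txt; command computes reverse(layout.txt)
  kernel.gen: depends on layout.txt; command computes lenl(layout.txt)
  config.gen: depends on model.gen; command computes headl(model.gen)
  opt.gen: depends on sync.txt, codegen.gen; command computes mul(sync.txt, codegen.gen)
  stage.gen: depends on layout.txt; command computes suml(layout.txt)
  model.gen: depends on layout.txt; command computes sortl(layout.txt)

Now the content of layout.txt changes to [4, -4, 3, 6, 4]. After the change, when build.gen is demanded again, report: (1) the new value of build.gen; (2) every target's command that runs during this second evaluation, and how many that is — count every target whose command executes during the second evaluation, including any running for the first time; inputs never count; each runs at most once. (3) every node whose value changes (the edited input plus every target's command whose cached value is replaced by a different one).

New value of build.gen: [4, -4, 3, 6, 4].
Target commands that run: build.gen, merge.gen — 2 in total.
Values that change: build.gen, layout.txt, merge.gen.

First evaluation (everything demanded from the output):
  merge.gen = reverse([1, -7]) = [-7, 1]
  build.gen = reverse([-7, 1]) = [1, -7]

Propagation after the edit:
  merge.gen: runs — layout.txt [1, -7]->[4, -4, 3, 6, 4]; result [4, 6, 3, -4, 4].
  build.gen: runs — merge.gen [-7, 1]->[4, 6, 3, -4, 4]; result [4, -4, 3, 6, 4].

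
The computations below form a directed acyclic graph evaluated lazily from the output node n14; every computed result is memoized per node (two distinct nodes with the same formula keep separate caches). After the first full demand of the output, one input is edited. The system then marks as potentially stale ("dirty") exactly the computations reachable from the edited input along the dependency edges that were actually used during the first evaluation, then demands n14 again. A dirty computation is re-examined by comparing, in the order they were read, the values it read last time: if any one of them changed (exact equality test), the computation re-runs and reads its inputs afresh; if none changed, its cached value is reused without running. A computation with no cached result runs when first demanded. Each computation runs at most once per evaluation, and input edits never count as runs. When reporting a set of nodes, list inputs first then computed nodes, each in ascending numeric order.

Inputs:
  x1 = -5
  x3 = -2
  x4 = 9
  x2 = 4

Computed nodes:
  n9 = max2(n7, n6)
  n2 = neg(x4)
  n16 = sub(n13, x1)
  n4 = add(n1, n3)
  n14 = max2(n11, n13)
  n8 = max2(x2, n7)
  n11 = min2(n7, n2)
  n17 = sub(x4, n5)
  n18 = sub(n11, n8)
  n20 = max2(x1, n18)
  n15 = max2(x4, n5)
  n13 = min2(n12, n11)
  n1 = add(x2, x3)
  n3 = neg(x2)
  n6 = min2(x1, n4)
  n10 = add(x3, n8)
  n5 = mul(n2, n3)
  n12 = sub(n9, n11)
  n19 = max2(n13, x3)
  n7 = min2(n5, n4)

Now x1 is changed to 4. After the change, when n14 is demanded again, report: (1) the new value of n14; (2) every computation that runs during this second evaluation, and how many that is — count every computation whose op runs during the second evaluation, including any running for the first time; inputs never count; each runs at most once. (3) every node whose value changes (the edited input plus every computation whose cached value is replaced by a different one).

Demanding n14 again yields -9.
2 computations run: n6, n9.
The nodes whose values change: x1, n6.
Note the absorption at n9: it re-runs yet its value is the same, leaving the output's value untouched.

First demand of the output computes:
  n1 = add(4, -2) = 2
  n2 = neg(9) = -9
  n3 = neg(4) = -4
  n4 = add(2, -4) = -2
  n5 = mul(-9, -4) = 36
  n6 = min2(-5, -2) = -5
  n7 = min2(36, -2) = -2
  n9 = max2(-2, -5) = -2
  n11 = min2(-2, -9) = -9
  n12 = sub(-2, -9) = 7
  n13 = min2(7, -9) = -9
  n14 = max2(-9, -9) = -9

After the edit, cleaning proceeds:
  n6: a read changed (x1 -5->4) — executes, giving -2.
  n9: a read changed (n6 -5->-2) — executes, giving -2 — identical to its old value.
  n12: dirty, but its reads are unchanged (n9 unchanged, n11 unchanged); cached 7 stands.
  n13: dirty, but its reads are unchanged (n12 unchanged, n11 unchanged); cached -9 stands.
  n14: dirty, but its reads are unchanged (n11 unchanged, n13 unchanged); cached -9 stands.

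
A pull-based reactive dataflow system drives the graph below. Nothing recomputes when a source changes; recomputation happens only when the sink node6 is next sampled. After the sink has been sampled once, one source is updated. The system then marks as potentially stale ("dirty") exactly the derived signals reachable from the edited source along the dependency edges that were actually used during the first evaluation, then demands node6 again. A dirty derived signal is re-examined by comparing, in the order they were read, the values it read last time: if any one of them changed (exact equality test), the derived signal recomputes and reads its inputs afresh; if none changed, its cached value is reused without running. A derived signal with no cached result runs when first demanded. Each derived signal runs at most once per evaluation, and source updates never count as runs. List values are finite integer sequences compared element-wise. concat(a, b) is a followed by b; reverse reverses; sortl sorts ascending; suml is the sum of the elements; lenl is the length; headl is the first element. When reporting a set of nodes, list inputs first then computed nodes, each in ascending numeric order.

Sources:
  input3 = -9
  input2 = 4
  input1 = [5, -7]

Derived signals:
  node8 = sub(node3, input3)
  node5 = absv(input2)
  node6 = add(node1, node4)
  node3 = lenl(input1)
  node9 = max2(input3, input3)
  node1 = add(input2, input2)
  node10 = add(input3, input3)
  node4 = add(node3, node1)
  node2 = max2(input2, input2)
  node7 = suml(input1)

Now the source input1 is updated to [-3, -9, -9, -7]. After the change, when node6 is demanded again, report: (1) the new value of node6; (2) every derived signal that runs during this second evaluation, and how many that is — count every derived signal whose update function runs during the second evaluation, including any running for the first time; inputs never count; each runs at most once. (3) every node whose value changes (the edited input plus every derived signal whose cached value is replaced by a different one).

First evaluation (everything demanded from the output):
  node1 = add(4, 4) = 8
  node3 = lenl([5, -7]) = 2
  node4 = add(2, 8) = 10
  node6 = add(8, 10) = 18

Propagation after the edit:
  node3: runs — input1 [5, -7]->[-3, -9, -9, -7]; result 4.
  node4: runs — node3 2->4; result 12.
  node6: runs — node4 10->12; result 20.

New value of node6: 20.
Derived signals that run: node3, node4, node6 — 3 in total.
Values that change: input1, node3, node4, node6.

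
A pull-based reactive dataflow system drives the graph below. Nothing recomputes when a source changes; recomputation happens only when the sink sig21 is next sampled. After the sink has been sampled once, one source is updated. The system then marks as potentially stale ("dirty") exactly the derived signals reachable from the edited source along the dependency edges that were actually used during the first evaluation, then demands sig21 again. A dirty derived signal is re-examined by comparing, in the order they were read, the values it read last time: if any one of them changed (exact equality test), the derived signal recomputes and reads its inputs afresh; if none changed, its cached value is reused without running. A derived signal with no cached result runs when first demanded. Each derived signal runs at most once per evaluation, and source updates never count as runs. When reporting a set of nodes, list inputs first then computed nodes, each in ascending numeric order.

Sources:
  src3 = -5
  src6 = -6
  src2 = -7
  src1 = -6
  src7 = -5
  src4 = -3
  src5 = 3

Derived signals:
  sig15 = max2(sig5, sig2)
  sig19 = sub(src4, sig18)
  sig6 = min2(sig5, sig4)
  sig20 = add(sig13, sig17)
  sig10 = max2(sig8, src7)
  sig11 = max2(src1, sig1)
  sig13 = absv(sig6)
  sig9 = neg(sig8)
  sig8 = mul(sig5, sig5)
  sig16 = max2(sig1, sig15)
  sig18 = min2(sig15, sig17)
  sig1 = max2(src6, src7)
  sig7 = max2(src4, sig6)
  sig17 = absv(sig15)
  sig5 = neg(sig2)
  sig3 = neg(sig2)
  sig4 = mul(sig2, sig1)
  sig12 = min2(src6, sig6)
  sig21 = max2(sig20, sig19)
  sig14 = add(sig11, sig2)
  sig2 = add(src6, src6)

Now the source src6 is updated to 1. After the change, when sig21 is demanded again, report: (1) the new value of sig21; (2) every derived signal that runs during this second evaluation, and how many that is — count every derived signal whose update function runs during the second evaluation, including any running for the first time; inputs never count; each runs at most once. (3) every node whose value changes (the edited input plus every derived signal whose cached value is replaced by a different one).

New value of sig21: 4.
Derived signals that run: sig1, sig2, sig4, sig5, sig6, sig13, sig15, sig17, sig18, sig19, sig20, sig21 — 12 in total.
Values that change: src6, sig1, sig2, sig4, sig5, sig6, sig13, sig15, sig17, sig18, sig19, sig20, sig21.

First evaluation (everything demanded from the output):
  sig1 = max2(-6, -5) = -5
  sig2 = add(-6, -6) = -12
  sig4 = mul(-12, -5) = 60
  sig5 = neg(-12) = 12
  sig6 = min2(12, 60) = 12
  sig13 = absv(12) = 12
  sig15 = max2(12, -12) = 12
  sig17 = absv(12) = 12
  sig18 = min2(12, 12) = 12
  sig19 = sub(-3, 12) = -15
  sig20 = add(12, 12) = 24
  sig21 = max2(24, -15) = 24

Propagation after the edit:
  sig1: runs — src6 -6->1; result 1.
  sig2: runs — src6 -6->1; src6 -6->1; result 2.
  sig4: runs — sig2 -12->2; sig1 -5->1; result 2.
  sig5: runs — sig2 -12->2; result -2.
  sig6: runs — sig5 12->-2; sig4 60->2; result -2.
  sig13: runs — sig6 12->-2; result 2.
  sig15: runs — sig5 12->-2; sig2 -12->2; result 2.
  sig17: runs — sig15 12->2; result 2.
  sig18: runs — sig15 12->2; sig17 12->2; result 2.
  sig19: runs — sig18 12->2; result -5.
  sig20: runs — sig13 12->2; sig17 12->2; result 4.
  sig21: runs — sig20 24->4; sig19 -15->-5; result 4.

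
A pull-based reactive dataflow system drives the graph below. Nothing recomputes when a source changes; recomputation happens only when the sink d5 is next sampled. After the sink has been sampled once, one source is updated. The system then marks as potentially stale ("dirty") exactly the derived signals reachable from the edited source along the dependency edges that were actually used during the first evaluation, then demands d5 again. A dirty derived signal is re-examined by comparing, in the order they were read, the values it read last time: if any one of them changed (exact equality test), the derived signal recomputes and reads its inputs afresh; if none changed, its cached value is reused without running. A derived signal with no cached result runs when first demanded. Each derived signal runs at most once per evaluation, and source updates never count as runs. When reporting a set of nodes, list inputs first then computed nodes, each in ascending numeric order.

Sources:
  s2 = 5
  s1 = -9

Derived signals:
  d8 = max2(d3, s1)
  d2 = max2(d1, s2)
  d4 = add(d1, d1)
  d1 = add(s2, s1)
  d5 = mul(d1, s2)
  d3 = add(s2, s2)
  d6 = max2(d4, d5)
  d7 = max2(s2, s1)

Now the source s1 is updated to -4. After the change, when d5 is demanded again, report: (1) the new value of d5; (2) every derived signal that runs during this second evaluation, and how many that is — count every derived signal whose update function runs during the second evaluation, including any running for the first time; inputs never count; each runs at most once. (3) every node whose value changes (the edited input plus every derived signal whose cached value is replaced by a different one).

First evaluation (everything demanded from the output):
  d1 = add(5, -9) = -4
  d5 = mul(-4, 5) = -20

Propagation after the edit:
  d1: runs — s1 -9->-4; result 1.
  d5: runs — d1 -4->1; result 5.

New value of d5: 5.
Derived signals that run: d1, d5 — 2 in total.
Values that change: s1, d1, d5.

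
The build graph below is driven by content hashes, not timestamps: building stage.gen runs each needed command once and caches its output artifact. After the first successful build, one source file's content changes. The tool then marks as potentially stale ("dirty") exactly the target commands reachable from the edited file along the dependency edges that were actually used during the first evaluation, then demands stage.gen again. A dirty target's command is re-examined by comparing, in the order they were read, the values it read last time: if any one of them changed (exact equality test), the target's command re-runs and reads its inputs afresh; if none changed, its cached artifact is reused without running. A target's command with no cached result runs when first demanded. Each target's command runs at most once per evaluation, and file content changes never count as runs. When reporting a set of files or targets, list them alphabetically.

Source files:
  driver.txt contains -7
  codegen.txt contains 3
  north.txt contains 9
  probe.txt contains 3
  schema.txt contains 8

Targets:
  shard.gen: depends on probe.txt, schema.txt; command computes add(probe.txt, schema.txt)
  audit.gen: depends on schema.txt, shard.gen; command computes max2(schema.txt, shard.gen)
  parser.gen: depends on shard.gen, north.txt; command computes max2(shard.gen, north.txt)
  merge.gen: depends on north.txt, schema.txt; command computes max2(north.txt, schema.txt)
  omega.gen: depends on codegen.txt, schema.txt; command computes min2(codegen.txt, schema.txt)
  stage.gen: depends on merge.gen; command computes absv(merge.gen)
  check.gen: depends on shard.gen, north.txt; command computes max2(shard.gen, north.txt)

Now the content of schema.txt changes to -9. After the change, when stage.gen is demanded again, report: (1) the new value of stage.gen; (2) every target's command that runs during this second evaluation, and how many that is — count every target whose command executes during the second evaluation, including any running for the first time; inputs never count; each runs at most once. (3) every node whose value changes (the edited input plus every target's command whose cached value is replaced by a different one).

Initial pass — values computed on the first demand:
  merge.gen = max2(9, 8) = 9
  stage.gen = absv(9) = 9

Second demand — change propagation:
  merge.gen: re-runs because schema.txt 8->-9; new result 9 (unchanged).
  stage.gen: re-examined; everything it read last time is the same (merge.gen unchanged) — cache 9 kept, no run.

The important point: merge.gen recomputes to an identical value, and the output ends up unchanged.

stage.gen now evaluates to 9.
Run set: merge.gen (1 run).
Changed values: schema.txt.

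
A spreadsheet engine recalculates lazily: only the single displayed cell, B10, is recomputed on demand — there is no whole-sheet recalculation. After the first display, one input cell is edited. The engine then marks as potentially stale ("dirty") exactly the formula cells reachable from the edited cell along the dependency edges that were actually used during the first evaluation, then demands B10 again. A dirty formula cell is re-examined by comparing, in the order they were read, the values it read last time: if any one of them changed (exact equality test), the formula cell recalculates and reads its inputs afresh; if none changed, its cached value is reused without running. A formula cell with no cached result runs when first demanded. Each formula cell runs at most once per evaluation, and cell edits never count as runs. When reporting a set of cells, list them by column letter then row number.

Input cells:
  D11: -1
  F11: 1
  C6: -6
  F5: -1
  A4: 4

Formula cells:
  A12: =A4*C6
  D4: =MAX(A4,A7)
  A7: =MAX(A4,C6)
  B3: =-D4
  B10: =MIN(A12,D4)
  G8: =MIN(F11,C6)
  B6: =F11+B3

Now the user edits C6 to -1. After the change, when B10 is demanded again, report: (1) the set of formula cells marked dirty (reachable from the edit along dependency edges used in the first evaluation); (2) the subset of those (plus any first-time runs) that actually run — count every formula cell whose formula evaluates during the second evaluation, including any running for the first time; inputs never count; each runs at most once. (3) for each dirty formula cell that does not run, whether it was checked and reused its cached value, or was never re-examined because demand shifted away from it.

Marked dirty: A7, A12, B10, D4.
Formula cells that run: A7, A12, B10 — 3 in total.
Checked but reused from cache: D4.
Key observation: the cutoff stops propagation at D4 — its inputs' values are unchanged, so it reuses its cache.

First evaluation (everything demanded from the output):
  A7 = MAX(4, -6) = 4
  A12 = 4 * -6 = -24
  D4 = MAX(4, 4) = 4
  B10 = MIN(-24, 4) = -24

Propagation after the edit:
  A7: runs — C6 -6->-1; result 4 (same value as before).
  A12: runs — C6 -6->-1; result -4.
  D4: checked — values it read are unchanged (A4 unchanged, A7 unchanged); reused cached 4 without running.
  B10: runs — A12 -24->-4; result -4.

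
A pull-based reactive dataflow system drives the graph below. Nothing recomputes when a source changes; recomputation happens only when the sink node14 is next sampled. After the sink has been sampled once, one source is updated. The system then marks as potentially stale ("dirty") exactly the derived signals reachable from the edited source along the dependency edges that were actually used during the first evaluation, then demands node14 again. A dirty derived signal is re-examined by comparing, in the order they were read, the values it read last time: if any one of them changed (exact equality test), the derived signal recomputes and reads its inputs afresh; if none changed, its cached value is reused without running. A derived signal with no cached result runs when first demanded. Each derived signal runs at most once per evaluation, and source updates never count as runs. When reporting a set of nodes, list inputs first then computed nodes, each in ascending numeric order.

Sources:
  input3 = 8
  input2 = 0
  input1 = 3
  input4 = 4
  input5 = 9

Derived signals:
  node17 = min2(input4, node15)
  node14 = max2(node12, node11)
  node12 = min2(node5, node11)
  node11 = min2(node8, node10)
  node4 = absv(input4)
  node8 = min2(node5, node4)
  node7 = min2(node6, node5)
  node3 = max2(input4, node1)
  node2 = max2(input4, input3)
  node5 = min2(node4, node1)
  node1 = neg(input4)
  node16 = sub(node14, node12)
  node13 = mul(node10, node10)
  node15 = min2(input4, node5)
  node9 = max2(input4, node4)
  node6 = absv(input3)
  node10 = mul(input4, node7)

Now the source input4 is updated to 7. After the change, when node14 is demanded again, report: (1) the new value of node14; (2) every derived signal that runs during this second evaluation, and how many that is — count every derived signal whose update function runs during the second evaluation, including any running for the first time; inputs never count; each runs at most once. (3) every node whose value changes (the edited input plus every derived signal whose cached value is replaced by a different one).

New value of node14: -49.
Derived signals that run: node1, node4, node5, node7, node8, node10, node11, node12, node14 — 9 in total.
Values that change: input4, node1, node4, node5, node7, node8, node10, node11, node12, node14.

First evaluation (everything demanded from the output):
  node1 = neg(4) = -4
  node4 = absv(4) = 4
  node5 = min2(4, -4) = -4
  node6 = absv(8) = 8
  node7 = min2(8, -4) = -4
  node8 = min2(-4, 4) = -4
  node10 = mul(4, -4) = -16
  node11 = min2(-4, -16) = -16
  node12 = min2(-4, -16) = -16
  node14 = max2(-16, -16) = -16

Propagation after the edit:
  node1: runs — input4 4->7; result -7.
  node4: runs — input4 4->7; result 7.
  node5: runs — node4 4->7; node1 -4->-7; result -7.
  node7: runs — node5 -4->-7; result -7.
  node8: runs — node5 -4->-7; node4 4->7; result -7.
  node10: runs — input4 4->7; node7 -4->-7; result -49.
  node11: runs — node8 -4->-7; node10 -16->-49; result -49.
  node12: runs — node5 -4->-7; node11 -16->-49; result -49.
  node14: runs — node12 -16->-49; node11 -16->-49; result -49.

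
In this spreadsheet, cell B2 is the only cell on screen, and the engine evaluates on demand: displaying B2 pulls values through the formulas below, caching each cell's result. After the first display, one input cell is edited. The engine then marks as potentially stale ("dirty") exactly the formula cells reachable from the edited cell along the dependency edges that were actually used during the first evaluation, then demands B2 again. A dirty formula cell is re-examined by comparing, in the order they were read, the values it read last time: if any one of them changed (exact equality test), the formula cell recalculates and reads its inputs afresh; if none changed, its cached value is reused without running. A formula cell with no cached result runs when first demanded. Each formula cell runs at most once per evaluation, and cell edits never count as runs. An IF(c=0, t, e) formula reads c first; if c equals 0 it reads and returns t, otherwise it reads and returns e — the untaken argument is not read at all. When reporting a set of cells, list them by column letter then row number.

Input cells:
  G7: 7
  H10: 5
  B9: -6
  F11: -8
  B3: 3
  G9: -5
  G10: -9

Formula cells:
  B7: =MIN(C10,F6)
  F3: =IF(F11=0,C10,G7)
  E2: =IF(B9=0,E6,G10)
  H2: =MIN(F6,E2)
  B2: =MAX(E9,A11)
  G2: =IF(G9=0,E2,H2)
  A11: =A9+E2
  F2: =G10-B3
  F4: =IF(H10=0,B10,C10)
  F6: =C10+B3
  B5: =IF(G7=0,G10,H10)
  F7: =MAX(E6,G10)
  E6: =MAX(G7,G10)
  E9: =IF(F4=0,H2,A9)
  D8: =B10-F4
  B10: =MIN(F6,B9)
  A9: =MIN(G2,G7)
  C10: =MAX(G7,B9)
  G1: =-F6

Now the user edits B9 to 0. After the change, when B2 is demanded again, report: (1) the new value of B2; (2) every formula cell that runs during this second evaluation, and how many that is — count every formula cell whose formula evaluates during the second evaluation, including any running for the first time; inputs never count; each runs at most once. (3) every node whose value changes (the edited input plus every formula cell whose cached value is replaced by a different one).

Initial pass — values computed on the first demand:
  C10 = MAX(7, -6) = 7
  E2 = IF(B9=0: B9=-6 -> else branch G10) = -9
  F4 = IF(H10=0: H10=5 -> else branch C10) = 7
  F6 = 7 + 3 = 10
  H2 = MIN(10, -9) = -9
  G2 = IF(G9=0: G9=-5 -> else branch H2) = -9
  A9 = MIN(-9, 7) = -9
  A11 = -9 + -9 = -18
  E9 = IF(F4=0: F4=7 -> else branch A9) = -9
  B2 = MAX(-9, -18) = -9

Second demand — change propagation:
  C10: re-runs because B9 -6->0; new result 7 (unchanged).
  E6: newly demanded (no cache) — executes and yields 7.
  E2: re-runs because B9 -6->0; new result 7.
  F4: re-examined; everything it read last time is the same (H10 unchanged, C10 unchanged) — cache 7 kept, no run.
  F6: re-examined; everything it read last time is the same (C10 unchanged, B3 unchanged) — cache 10 kept, no run.
  H2: re-runs because E2 -9->7; new result 7.
  G2: re-runs because H2 -9->7; new result 7.
  A9: re-runs because G2 -9->7; new result 7.
  A11: re-runs because A9 -9->7; E2 -9->7; new result 14.
  E9: re-runs because A9 -9->7; new result 7.
  B2: re-runs because E9 -9->7; A11 -18->14; new result 14.

The important point: the flipped condition pulls in fresh nodes; E6 runs for the first time.

B2 now evaluates to 14.
Run set: A9, A11, B2, C10, E2, E6, E9, G2, H2 (9 run).
Changed values: A9, A11, B2, B9, E2, E9, G2, H2.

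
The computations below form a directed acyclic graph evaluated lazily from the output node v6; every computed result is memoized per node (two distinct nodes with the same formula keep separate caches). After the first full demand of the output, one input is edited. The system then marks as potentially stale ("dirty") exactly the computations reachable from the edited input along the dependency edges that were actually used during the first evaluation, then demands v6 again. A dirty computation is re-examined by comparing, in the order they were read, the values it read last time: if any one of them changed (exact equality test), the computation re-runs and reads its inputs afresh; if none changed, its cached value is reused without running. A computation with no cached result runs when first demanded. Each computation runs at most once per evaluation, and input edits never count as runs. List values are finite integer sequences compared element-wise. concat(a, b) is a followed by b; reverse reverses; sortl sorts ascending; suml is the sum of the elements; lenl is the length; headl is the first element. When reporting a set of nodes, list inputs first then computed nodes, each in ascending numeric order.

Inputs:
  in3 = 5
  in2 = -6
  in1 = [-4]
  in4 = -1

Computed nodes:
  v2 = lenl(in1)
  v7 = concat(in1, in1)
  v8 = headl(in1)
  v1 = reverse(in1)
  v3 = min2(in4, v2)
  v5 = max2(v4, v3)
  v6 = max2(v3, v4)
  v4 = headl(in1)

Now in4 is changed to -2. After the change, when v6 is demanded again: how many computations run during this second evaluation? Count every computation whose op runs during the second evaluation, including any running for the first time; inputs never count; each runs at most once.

2 computations run: v3, v6.

First demand of the output computes:
  v2 = lenl([-4]) = 1
  v3 = min2(-1, 1) = -1
  v4 = headl([-4]) = -4
  v6 = max2(-1, -4) = -1

After the edit, cleaning proceeds:
  v3: a read changed (in4 -1->-2) — executes, giving -2.
  v6: a read changed (v3 -1->-2) — executes, giving -2.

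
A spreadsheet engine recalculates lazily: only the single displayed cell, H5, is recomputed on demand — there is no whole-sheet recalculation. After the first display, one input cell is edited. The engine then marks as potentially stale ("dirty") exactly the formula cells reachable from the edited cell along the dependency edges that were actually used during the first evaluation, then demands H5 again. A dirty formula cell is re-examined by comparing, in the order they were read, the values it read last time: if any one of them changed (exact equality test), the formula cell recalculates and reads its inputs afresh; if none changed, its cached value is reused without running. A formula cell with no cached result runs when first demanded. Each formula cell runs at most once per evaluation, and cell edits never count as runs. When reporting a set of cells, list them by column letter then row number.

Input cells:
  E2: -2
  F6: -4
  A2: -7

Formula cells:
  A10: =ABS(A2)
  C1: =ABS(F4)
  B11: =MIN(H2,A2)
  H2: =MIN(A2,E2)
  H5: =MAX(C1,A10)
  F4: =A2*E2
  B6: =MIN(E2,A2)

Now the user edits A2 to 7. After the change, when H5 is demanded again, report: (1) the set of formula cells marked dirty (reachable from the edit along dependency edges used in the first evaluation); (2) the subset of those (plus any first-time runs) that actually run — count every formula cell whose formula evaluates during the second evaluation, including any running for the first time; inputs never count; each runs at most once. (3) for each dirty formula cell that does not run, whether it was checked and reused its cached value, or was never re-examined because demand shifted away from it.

Marked dirty: A10, C1, F4, H5.
Formula cells that run: A10, C1, F4 — 3 in total.
Checked but reused from cache: H5.
Key observation: the cutoff stops propagation at H5 — its inputs' values are unchanged, so it reuses its cache.

First evaluation (everything demanded from the output):
  A10 = ABS(-7) = 7
  F4 = -7 * -2 = 14
  C1 = ABS(14) = 14
  H5 = MAX(14, 7) = 14

Propagation after the edit:
  A10: runs — A2 -7->7; result 7 (same value as before).
  F4: runs — A2 -7->7; result -14.
  C1: runs — F4 14->-14; result 14 (same value as before).
  H5: checked — values it read are unchanged (C1 unchanged, A10 unchanged); reused cached 14 without running.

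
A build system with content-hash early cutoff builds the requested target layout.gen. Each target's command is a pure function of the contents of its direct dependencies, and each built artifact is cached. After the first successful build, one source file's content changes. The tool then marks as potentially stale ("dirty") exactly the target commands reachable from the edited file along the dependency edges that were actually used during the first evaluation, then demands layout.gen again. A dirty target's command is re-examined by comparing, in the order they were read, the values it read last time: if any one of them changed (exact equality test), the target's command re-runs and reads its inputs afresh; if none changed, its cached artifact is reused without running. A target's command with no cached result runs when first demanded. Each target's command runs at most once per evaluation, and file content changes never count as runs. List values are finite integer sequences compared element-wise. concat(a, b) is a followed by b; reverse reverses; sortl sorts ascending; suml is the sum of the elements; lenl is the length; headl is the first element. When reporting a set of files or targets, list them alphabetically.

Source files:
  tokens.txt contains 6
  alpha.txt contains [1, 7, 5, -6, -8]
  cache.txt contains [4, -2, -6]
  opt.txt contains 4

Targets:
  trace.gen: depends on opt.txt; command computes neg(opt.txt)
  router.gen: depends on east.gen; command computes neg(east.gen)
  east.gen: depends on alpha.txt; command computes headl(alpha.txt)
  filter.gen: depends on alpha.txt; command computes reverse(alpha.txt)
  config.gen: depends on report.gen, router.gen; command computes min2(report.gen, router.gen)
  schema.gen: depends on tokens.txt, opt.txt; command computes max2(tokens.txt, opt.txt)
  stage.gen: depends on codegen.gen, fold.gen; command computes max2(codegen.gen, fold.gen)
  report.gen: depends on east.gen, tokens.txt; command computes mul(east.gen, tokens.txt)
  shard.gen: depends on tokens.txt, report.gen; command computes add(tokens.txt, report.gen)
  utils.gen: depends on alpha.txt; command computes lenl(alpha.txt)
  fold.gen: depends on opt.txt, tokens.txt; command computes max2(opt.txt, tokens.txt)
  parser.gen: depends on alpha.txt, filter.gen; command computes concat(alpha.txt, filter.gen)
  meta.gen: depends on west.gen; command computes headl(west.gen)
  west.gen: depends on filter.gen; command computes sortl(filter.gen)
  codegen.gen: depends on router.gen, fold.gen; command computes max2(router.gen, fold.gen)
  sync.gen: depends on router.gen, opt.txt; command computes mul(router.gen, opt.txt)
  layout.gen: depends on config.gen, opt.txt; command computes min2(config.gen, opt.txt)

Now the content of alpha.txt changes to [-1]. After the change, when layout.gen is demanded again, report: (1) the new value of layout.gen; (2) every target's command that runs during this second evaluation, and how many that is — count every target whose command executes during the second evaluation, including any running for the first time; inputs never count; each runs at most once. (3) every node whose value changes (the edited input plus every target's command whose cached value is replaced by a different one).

New value of layout.gen: -6.
Target commands that run: config.gen, east.gen, layout.gen, report.gen, router.gen — 5 in total.
Values that change: alpha.txt, config.gen, east.gen, layout.gen, report.gen, router.gen.

First evaluation (everything demanded from the output):
  east.gen = headl([1, 7, 5, -6, -8]) = 1
  report.gen = mul(1, 6) = 6
  router.gen = neg(1) = -1
  config.gen = min2(6, -1) = -1
  layout.gen = min2(-1, 4) = -1

Propagation after the edit:
  east.gen: runs — alpha.txt [1, 7, 5, -6, -8]->[-1]; result -1.
  report.gen: runs — east.gen 1->-1; result -6.
  router.gen: runs — east.gen 1->-1; result 1.
  config.gen: runs — report.gen 6->-6; router.gen -1->1; result -6.
  layout.gen: runs — config.gen -1->-6; result -6.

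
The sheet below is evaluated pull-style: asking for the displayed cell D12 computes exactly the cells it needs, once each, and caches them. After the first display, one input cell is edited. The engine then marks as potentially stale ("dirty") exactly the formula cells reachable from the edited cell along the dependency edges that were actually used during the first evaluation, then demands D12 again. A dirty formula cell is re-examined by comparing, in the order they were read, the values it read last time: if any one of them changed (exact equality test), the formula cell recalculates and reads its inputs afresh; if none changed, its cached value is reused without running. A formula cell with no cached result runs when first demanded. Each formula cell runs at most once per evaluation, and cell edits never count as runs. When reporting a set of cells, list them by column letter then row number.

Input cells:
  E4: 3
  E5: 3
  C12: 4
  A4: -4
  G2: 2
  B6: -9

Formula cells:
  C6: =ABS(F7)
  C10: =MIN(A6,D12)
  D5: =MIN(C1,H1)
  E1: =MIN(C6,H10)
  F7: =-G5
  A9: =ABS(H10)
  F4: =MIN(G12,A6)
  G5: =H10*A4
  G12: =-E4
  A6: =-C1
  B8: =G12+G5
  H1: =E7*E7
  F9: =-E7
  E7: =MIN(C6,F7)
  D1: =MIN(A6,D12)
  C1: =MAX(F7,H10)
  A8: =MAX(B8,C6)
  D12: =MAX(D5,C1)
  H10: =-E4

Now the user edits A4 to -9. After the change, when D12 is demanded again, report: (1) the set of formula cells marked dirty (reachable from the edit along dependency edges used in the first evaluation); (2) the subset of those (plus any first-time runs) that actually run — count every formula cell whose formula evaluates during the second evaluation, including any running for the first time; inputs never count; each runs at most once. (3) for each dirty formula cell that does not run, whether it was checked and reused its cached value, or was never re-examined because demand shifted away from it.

The edit dirties: C1, C6, D5, D12, E7, F7, G5, H1.
7 formula cells run: C1, C6, D5, E7, F7, G5, H1.
Cache hits after checking: D12.
Note where the cutoff bites: D12 is checked, finds nothing changed, and keeps its cache.

First demand of the output computes:
  H10 = -(3) = -3
  G5 = -3 * -4 = 12
  F7 = -(12) = -12
  C1 = MAX(-12, -3) = -3
  C6 = ABS(-12) = 12
  E7 = MIN(12, -12) = -12
  H1 = -12 * -12 = 144
  D5 = MIN(-3, 144) = -3
  D12 = MAX(-3, -3) = -3

After the edit, cleaning proceeds:
  G5: a read changed (A4 -4->-9) — executes, giving 27.
  F7: a read changed (G5 12->27) — executes, giving -27.
  C1: a read changed (F7 -12->-27) — executes, giving -3 — identical to its old value.
  C6: a read changed (F7 -12->-27) — executes, giving 27.
  E7: a read changed (C6 12->27; F7 -12->-27) — executes, giving -27.
  H1: a read changed (E7 -12->-27; E7 -12->-27) — executes, giving 729.
  D5: a read changed (H1 144->729) — executes, giving -3 — identical to its old value.
  D12: dirty, but its reads are unchanged (D5 unchanged, C1 unchanged); cached -3 stands.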